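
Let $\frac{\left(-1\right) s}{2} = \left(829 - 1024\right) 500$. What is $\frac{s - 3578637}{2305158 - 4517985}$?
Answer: $\frac{1127879}{737609} \approx 1.5291$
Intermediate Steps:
$s = 195000$ ($s = - 2 \left(829 - 1024\right) 500 = - 2 \left(\left(-195\right) 500\right) = \left(-2\right) \left(-97500\right) = 195000$)
$\frac{s - 3578637}{2305158 - 4517985} = \frac{195000 - 3578637}{2305158 - 4517985} = - \frac{3383637}{-2212827} = \left(-3383637\right) \left(- \frac{1}{2212827}\right) = \frac{1127879}{737609}$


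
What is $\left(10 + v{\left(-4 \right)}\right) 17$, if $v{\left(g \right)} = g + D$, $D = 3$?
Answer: $153$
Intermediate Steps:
$v{\left(g \right)} = 3 + g$ ($v{\left(g \right)} = g + 3 = 3 + g$)
$\left(10 + v{\left(-4 \right)}\right) 17 = \left(10 + \left(3 - 4\right)\right) 17 = \left(10 - 1\right) 17 = 9 \cdot 17 = 153$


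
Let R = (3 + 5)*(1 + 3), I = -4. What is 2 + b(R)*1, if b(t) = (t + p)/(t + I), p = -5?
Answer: 83/28 ≈ 2.9643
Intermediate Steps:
R = 32 (R = 8*4 = 32)
b(t) = (-5 + t)/(-4 + t) (b(t) = (t - 5)/(t - 4) = (-5 + t)/(-4 + t))
2 + b(R)*1 = 2 + ((-5 + 32)/(-4 + 32))*1 = 2 + (27/28)*1 = 2 + 27/28 = 83/28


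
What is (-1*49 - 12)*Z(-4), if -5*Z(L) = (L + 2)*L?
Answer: 488/5 ≈ 97.600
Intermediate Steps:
Z(L) = -L*(2 + L)/5 (Z(L) = -(L + 2)*L/5 = -(2 + L)*L/5 = -L*(2 + L)/5)
(-1*49 - 12)*Z(-4) = (-1*49 - 12)*(-⅕*(-4)*(2 - 4)) = (-49 - 12)*(-⅕*(-4)*(-2)) = -61*(-8/5) = 488/5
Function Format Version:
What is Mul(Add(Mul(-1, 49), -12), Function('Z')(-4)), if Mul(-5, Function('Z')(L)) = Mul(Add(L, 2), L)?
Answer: Rational(488, 5) ≈ 97.600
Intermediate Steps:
Function('Z')(L) = Mul(Rational(-1, 5), L, Add(2, L)) (Function('Z')(L) = Mul(Rational(-1, 5), Mul(Add(L, 2), L)) = Mul(Rational(-1, 5), Mul(Add(2, L), L)) = Mul(Rational(-1, 5), Mul(L, Add(2, L))) = Mul(Rational(-1, 5), L, Add(2, L)))
Mul(Add(Mul(-1, 49), -12), Function('Z')(-4)) = Mul(Add(Mul(-1, 49), -12), Mul(Rational(-1, 5), -4, Add(2, -4))) = Mul(Add(-49, -12), Mul(Rational(-1, 5), -4, -2)) = Mul(-61, Rational(-8, 5)) = Rational(488, 5)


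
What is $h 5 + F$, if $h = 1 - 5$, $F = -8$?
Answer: $-28$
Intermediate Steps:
$h = -4$ ($h = 1 - 5 = -4$)
$h 5 + F = \left(-4\right) 5 - 8 = -20 - 8 = -28$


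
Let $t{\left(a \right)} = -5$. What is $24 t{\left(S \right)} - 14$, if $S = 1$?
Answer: $-134$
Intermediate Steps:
$24 t{\left(S \right)} - 14 = 24 \left(-5\right) - 14 = -120 - 14 = -134$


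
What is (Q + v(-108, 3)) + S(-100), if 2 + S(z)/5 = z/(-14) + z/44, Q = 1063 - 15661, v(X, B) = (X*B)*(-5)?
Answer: -998201/77 ≈ -12964.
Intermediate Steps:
v(X, B) = -5*B*X (v(X, B) = (B*X)*(-5) = -5*B*X)
Q = -14598
S(z) = -10 - 75*z/308 (S(z) = -10 + 5*(z/(-14) + z/44) = -10 + 5*(z*(-1/14) + z*(1/44)) = -10 + 5*(-z/14 + z/44) = -10 + 5*(-15*z/308) = -10 - 75*z/308)
(Q + v(-108, 3)) + S(-100) = (-14598 - 5*3*(-108)) + (-10 - 75/308*(-100)) = (-14598 + 1620) + (-10 + 1875/77) = -12978 + 1105/77 = -998201/77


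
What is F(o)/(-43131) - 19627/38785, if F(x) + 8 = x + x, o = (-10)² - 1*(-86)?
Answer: -860649877/1672835835 ≈ -0.51449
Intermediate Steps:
o = 186 (o = 100 + 86 = 186)
F(x) = -8 + 2*x (F(x) = -8 + (x + x) = -8 + 2*x)
F(o)/(-43131) - 19627/38785 = (-8 + 2*186)/(-43131) - 19627/38785 = (-8 + 372)*(-1/43131) - 19627*1/38785 = 364*(-1/43131) - 19627/38785 = -364/43131 - 19627/38785 = -860649877/1672835835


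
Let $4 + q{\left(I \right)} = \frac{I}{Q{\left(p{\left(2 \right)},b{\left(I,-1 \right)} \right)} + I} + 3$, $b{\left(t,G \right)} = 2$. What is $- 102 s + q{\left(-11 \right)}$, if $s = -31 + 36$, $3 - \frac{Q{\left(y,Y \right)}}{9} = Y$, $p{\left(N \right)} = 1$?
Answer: $- \frac{1011}{2} \approx -505.5$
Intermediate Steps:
$Q{\left(y,Y \right)} = 27 - 9 Y$
$s = 5$
$q{\left(I \right)} = -1 + \frac{I}{9 + I}$ ($q{\left(I \right)} = -4 + \left(\frac{I}{\left(27 - 18\right) + I} + 3\right) = -4 + \left(\frac{I}{9 + I} + 3\right) = -4 + \left(3 + \frac{I}{9 + I}\right) = -1 + \frac{I}{9 + I}$)
$- 102 s + q{\left(-11 \right)} = \left(-102\right) 5 - \frac{9}{9 - 11} = -510 - \frac{9}{-2} = -510 - - \frac{9}{2} = -510 + \frac{9}{2} = - \frac{1011}{2}$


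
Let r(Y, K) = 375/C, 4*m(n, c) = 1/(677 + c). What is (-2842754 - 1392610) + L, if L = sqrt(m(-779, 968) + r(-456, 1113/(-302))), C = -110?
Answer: -4235364 + I*sqrt(4464742205)/36190 ≈ -4.2354e+6 + 1.8463*I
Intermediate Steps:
m(n, c) = 1/(4*(677 + c))
r(Y, K) = -75/22 (r(Y, K) = 375/(-110) = 375*(-1/110) = -75/22)
L = I*sqrt(4464742205)/36190 (L = sqrt(1/(4*(677 + 968)) - 75/22) = sqrt((1/4)/1645 - 75/22) = sqrt((1/4)*(1/1645) - 75/22) = sqrt(1/6580 - 75/22) = sqrt(-246739/72380) = I*sqrt(4464742205)/36190 ≈ 1.8463*I)
(-2842754 - 1392610) + L = (-2842754 - 1392610) + I*sqrt(4464742205)/36190 = -4235364 + I*sqrt(4464742205)/36190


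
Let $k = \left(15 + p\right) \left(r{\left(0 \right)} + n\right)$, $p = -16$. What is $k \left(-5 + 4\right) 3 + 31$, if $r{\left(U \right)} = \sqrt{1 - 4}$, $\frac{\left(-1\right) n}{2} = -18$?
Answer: $139 + 3 i \sqrt{3} \approx 139.0 + 5.1962 i$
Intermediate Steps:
$n = 36$ ($n = \left(-2\right) \left(-18\right) = 36$)
$r{\left(U \right)} = i \sqrt{3}$ ($r{\left(U \right)} = \sqrt{-3} = i \sqrt{3}$)
$k = -36 - i \sqrt{3}$ ($k = \left(15 - 16\right) \left(i \sqrt{3} + 36\right) = - (36 + i \sqrt{3}) = -36 - i \sqrt{3} \approx -36.0 - 1.732 i$)
$k \left(-5 + 4\right) 3 + 31 = \left(-36 - i \sqrt{3}\right) \left(-5 + 4\right) 3 + 31 = \left(-36 - i \sqrt{3}\right) \left(\left(-1\right) 3\right) + 31 = \left(-36 - i \sqrt{3}\right) \left(-3\right) + 31 = \left(108 + 3 i \sqrt{3}\right) + 31 = 139 + 3 i \sqrt{3}$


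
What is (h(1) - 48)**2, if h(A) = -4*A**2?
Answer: 2704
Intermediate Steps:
(h(1) - 48)**2 = (-4*1**2 - 48)**2 = (-4*1 - 48)**2 = (-4 - 48)**2 = (-52)**2 = 2704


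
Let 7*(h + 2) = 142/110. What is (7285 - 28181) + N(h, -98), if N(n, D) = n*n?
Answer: -3096820999/148225 ≈ -20893.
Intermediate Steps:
h = -699/385 (h = -2 + (142/110)/7 = -2 + (142*(1/110))/7 = -2 + (⅐)*(71/55) = -2 + 71/385 = -699/385 ≈ -1.8156)
N(n, D) = n²
(7285 - 28181) + N(h, -98) = (7285 - 28181) + (-699/385)² = -20896 + 488601/148225 = -3096820999/148225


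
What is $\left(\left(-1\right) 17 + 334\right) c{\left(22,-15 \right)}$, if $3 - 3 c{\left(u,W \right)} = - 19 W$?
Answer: $-29798$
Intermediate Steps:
$c{\left(u,W \right)} = 1 + \frac{19 W}{3}$ ($c{\left(u,W \right)} = 1 - \frac{\left(-19\right) W}{3} = 1 + \frac{19 W}{3}$)
$\left(\left(-1\right) 17 + 334\right) c{\left(22,-15 \right)} = \left(\left(-1\right) 17 + 334\right) \left(1 + \frac{19}{3} \left(-15\right)\right) = \left(-17 + 334\right) \left(1 - 95\right) = 317 \left(-94\right) = -29798$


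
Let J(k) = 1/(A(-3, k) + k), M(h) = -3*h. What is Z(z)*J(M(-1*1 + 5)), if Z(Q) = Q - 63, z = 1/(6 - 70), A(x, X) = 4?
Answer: 4033/512 ≈ 7.8770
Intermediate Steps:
z = -1/64 (z = 1/(-64) = -1/64 ≈ -0.015625)
Z(Q) = -63 + Q
J(k) = 1/(4 + k)
Z(z)*J(M(-1*1 + 5)) = (-63 - 1/64)/(4 - 3*(-1*1 + 5)) = -4033/(64*(4 - 3*(-1 + 5))) = -4033/(64*(4 - 3*4)) = -4033/(64*(4 - 12)) = -4033/64/(-8) = -4033/64*(-⅛) = 4033/512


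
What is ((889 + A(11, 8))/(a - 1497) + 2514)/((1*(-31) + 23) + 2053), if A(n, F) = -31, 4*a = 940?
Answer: 317181/258079 ≈ 1.2290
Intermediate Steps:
a = 235 (a = (1/4)*940 = 235)
((889 + A(11, 8))/(a - 1497) + 2514)/((1*(-31) + 23) + 2053) = ((889 - 31)/(235 - 1497) + 2514)/((1*(-31) + 23) + 2053) = (858/(-1262) + 2514)/((-31 + 23) + 2053) = (858*(-1/1262) + 2514)/(-8 + 2053) = (-429/631 + 2514)/2045 = (1585905/631)*(1/2045) = 317181/258079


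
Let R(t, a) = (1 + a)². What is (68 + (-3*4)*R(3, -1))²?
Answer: 4624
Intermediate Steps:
(68 + (-3*4)*R(3, -1))² = (68 + (-3*4)*(1 - 1)²)² = (68 - 12*0²)² = (68 - 12*0)² = (68 + 0)² = 68² = 4624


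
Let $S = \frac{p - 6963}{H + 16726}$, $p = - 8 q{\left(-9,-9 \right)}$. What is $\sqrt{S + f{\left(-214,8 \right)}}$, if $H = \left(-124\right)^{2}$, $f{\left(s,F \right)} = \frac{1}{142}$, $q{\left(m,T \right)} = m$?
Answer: $\frac{i \sqrt{269640026705}}{1139621} \approx 0.45565 i$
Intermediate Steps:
$f{\left(s,F \right)} = \frac{1}{142}$
$H = 15376$
$p = 72$ ($p = \left(-8\right) \left(-9\right) = 72$)
$S = - \frac{6891}{32102}$ ($S = \frac{72 - 6963}{15376 + 16726} = - \frac{6891}{32102} \approx -0.21466$)
$\sqrt{S + f{\left(-214,8 \right)}} = \sqrt{- \frac{6891}{32102} + \frac{1}{142}} = \sqrt{- \frac{236605}{1139621}} = \frac{i \sqrt{269640026705}}{1139621}$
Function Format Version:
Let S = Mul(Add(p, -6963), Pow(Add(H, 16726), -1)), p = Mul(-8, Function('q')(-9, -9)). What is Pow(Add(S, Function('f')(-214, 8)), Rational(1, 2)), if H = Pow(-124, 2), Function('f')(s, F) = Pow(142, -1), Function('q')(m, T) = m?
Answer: Mul(Rational(1, 1139621), I, Pow(269640026705, Rational(1, 2))) ≈ Mul(0.45565, I)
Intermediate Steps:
Function('f')(s, F) = Rational(1, 142)
H = 15376
p = 72 (p = Mul(-8, -9) = 72)
S = Rational(-6891, 32102) (S = Mul(Add(72, -6963), Pow(Add(15376, 16726), -1)) = Mul(-6891, Pow(32102, -1)) = Mul(-6891, Rational(1, 32102)) = Rational(-6891, 32102) ≈ -0.21466)
Pow(Add(S, Function('f')(-214, 8)), Rational(1, 2)) = Pow(Add(Rational(-6891, 32102), Rational(1, 142)), Rational(1, 2)) = Pow(Rational(-236605, 1139621), Rational(1, 2)) = Mul(Rational(1, 1139621), I, Pow(269640026705, Rational(1, 2)))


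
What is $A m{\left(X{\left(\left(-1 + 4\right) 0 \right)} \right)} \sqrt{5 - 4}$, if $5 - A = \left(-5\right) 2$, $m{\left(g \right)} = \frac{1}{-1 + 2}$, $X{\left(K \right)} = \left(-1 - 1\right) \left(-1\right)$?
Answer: $15$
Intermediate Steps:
$X{\left(K \right)} = 2$ ($X{\left(K \right)} = \left(-2\right) \left(-1\right) = 2$)
$m{\left(g \right)} = 1$ ($m{\left(g \right)} = 1^{-1} = 1$)
$A = 15$ ($A = 5 - \left(-5\right) 2 = 5 - -10 = 5 + 10 = 15$)
$A m{\left(X{\left(\left(-1 + 4\right) 0 \right)} \right)} \sqrt{5 - 4} = 15 \cdot 1 \sqrt{5 - 4} = 15 \sqrt{1} = 15 \cdot 1 = 15$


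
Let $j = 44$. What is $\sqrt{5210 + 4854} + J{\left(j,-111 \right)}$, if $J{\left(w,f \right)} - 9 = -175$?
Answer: $-166 + 4 \sqrt{629} \approx -65.681$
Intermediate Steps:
$J{\left(w,f \right)} = -166$ ($J{\left(w,f \right)} = 9 - 175 = -166$)
$\sqrt{5210 + 4854} + J{\left(j,-111 \right)} = \sqrt{5210 + 4854} - 166 = \sqrt{10064} - 166 = 4 \sqrt{629} - 166 = -166 + 4 \sqrt{629}$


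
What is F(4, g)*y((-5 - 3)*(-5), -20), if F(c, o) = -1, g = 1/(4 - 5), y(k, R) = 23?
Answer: -23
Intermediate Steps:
g = -1 (g = 1/(-1) = -1)
F(4, g)*y((-5 - 3)*(-5), -20) = -1*23 = -23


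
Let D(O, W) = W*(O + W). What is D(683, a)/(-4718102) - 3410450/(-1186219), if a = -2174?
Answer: 6122900183927/2798351118169 ≈ 2.1880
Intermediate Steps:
D(683, a)/(-4718102) - 3410450/(-1186219) = -2174*(683 - 2174)/(-4718102) - 3410450/(-1186219) = -2174*(-1491)*(-1/4718102) - 3410450*(-1/1186219) = 3241434*(-1/4718102) + 3410450/1186219 = -1620717/2359051 + 3410450/1186219 = 6122900183927/2798351118169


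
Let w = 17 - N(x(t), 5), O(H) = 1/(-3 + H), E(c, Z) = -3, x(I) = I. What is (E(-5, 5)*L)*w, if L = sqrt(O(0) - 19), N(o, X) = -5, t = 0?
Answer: -22*I*sqrt(174) ≈ -290.2*I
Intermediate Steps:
w = 22 (w = 17 - 1*(-5) = 17 + 5 = 22)
L = I*sqrt(174)/3 (L = sqrt(1/(-3 + 0) - 19) = sqrt(1/(-3) - 19) = sqrt(-1/3 - 19) = sqrt(-58/3) = I*sqrt(174)/3 ≈ 4.397*I)
(E(-5, 5)*L)*w = -I*sqrt(174)*22 = -22*I*sqrt(174)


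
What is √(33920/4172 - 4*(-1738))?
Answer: 2*√1892892722/1043 ≈ 83.427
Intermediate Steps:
√(33920/4172 - 4*(-1738)) = √(33920*(1/4172) + 6952) = √(8480/1043 + 6952) = √(7259416/1043) = 2*√1892892722/1043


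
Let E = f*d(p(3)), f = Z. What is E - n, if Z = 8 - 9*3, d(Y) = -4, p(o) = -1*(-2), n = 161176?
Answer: -161100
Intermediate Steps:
p(o) = 2
Z = -19 (Z = 8 - 27 = -19)
f = -19
E = 76 (E = -19*(-4) = 76)
E - n = 76 - 1*161176 = 76 - 161176 = -161100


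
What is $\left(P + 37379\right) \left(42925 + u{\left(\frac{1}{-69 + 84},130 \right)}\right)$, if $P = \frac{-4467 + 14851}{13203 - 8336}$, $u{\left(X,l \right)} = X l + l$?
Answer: $\frac{7834744140869}{4867} \approx 1.6098 \cdot 10^{9}$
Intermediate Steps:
$u{\left(X,l \right)} = l + X l$
$P = \frac{10384}{4867} \approx 2.1336$
$\left(P + 37379\right) \left(42925 + u{\left(\frac{1}{-69 + 84},130 \right)}\right) = \left(\frac{10384}{4867} + 37379\right) \left(42925 + 130 \left(1 + \frac{1}{-69 + 84}\right)\right) = \frac{181933977 \left(42925 + 130 \left(1 + \frac{1}{15}\right)\right)}{4867} = \frac{181933977 \left(42925 + 130 \cdot \frac{16}{15}\right)}{4867} = \frac{181933977 \left(42925 + \frac{416}{3}\right)}{4867} = \frac{181933977}{4867} \cdot \frac{129191}{3} = \frac{7834744140869}{4867}$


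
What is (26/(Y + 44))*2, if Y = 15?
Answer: 52/59 ≈ 0.88136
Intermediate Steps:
(26/(Y + 44))*2 = (26/(15 + 44))*2 = (26/59)*2 = 52/59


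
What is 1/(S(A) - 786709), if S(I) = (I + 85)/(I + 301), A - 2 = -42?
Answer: -29/22814556 ≈ -1.2711e-6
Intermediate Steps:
A = -40 (A = 2 - 42 = -40)
S(I) = (85 + I)/(301 + I)
1/(S(A) - 786709) = 1/((85 - 40)/(301 - 40) - 786709) = 1/(45/261 - 786709) = 1/((1/261)*45 - 786709) = 1/(5/29 - 786709) = 1/(-22814556/29) = -29/22814556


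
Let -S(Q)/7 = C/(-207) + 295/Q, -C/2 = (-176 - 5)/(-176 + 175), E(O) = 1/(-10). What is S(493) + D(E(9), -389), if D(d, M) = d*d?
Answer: -167569649/10205100 ≈ -16.420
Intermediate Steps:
E(O) = -⅒
C = -362 (C = -2*(-176 - 5)/(-176 + 175) = -(-362)/(-1) = -(-362)*(-1) = -2*181 = -362)
D(d, M) = d²
S(Q) = -2534/207 - 2065/Q (S(Q) = -7*(-362/(-207) + 295/Q) = -7*(-362*(-1/207) + 295/Q) = -7*(362/207 + 295/Q) = -2534/207 - 2065/Q)
S(493) + D(E(9), -389) = (-2534/207 - 2065/493) + (-⅒)² = (-2534/207 - 2065*1/493) + 1/100 = (-2534/207 - 2065/493) + 1/100 = -1676717/102051 + 1/100 = -167569649/10205100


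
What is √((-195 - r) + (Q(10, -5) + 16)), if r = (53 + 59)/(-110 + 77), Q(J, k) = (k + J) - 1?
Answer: I*√186879/33 ≈ 13.1*I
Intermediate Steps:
Q(J, k) = -1 + J + k (Q(J, k) = (J + k) - 1 = -1 + J + k)
r = -112/33 (r = 112/(-33) = 112*(-1/33) = -112/33 ≈ -3.3939)
√((-195 - r) + (Q(10, -5) + 16)) = √((-195 - 1*(-112/33)) + ((-1 + 10 - 5) + 16)) = √((-195 + 112/33) + (4 + 16)) = √(-6323/33 + 20) = √(-5663/33) = I*√186879/33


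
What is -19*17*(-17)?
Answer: 5491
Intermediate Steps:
-19*17*(-17) = -323*(-17) = 5491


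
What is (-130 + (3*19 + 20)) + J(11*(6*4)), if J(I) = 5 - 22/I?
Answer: -577/12 ≈ -48.083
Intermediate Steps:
(-130 + (3*19 + 20)) + J(11*(6*4)) = (-130 + (3*19 + 20)) + (5 - 22/(11*(6*4))) = (-130 + (57 + 20)) + (5 - 22/(11*24)) = (-130 + 77) + (5 - 22/264) = -53 + (5 - 22*1/264) = -53 + (5 - 1/12) = -53 + 59/12 = -577/12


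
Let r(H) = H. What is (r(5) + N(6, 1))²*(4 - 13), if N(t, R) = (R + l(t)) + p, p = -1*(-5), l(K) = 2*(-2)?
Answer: -441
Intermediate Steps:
l(K) = -4
p = 5
N(t, R) = 1 + R (N(t, R) = (R - 4) + 5 = (-4 + R) + 5 = 1 + R)
(r(5) + N(6, 1))²*(4 - 13) = (5 + (1 + 1))²*(4 - 13) = (5 + 2)²*(-9) = 7²*(-9) = 49*(-9) = -441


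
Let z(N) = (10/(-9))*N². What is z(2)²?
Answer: 1600/81 ≈ 19.753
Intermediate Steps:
z(N) = -10*N²/9 (z(N) = (10*(-⅑))*N² = -10*N²/9)
z(2)² = (-10/9*2²)² = (-10/9*4)² = (-40/9)² = 1600/81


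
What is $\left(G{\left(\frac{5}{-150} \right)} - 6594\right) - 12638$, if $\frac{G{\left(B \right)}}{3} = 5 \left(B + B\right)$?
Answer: $-19233$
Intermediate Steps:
$G{\left(B \right)} = 30 B$ ($G{\left(B \right)} = 3 \cdot 5 \left(B + B\right) = 3 \cdot 5 \cdot 2 B = 3 \cdot 10 B = 30 B$)
$\left(G{\left(\frac{5}{-150} \right)} - 6594\right) - 12638 = \left(30 \frac{5}{-150} - 6594\right) - 12638 = \left(30 \cdot 5 \left(- \frac{1}{150}\right) - 6594\right) - 12638 = \left(30 \left(- \frac{1}{30}\right) - 6594\right) - 12638 = \left(-1 - 6594\right) - 12638 = -6595 - 12638 = -19233$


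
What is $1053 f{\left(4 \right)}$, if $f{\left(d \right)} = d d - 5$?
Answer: $11583$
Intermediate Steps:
$f{\left(d \right)} = -5 + d^{2}$ ($f{\left(d \right)} = d^{2} - 5 = -5 + d^{2}$)
$1053 f{\left(4 \right)} = 1053 \left(-5 + 4^{2}\right) = 1053 \left(-5 + 16\right) = 1053 \cdot 11 = 11583$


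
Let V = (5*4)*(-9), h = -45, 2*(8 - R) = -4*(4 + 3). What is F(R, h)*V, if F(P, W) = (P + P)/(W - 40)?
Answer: 1584/17 ≈ 93.177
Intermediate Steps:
R = 22 (R = 8 - (-2)*(4 + 3) = 8 - (-2)*7 = 8 - ½*(-28) = 8 + 14 = 22)
F(P, W) = 2*P/(-40 + W) (F(P, W) = (2*P)/(-40 + W) = 2*P/(-40 + W))
V = -180 (V = 20*(-9) = -180)
F(R, h)*V = (2*22/(-40 - 45))*(-180) = (2*22/(-85))*(-180) = (2*22*(-1/85))*(-180) = -44/85*(-180) = 1584/17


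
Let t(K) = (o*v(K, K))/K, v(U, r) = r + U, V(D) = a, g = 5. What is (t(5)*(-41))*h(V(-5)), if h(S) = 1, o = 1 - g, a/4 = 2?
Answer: 328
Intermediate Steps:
a = 8 (a = 4*2 = 8)
V(D) = 8
v(U, r) = U + r
o = -4 (o = 1 - 1*5 = 1 - 5 = -4)
t(K) = -8 (t(K) = (-4*(K + K))/K = (-8*K)/K = -8)
(t(5)*(-41))*h(V(-5)) = -8*(-41)*1 = 328*1 = 328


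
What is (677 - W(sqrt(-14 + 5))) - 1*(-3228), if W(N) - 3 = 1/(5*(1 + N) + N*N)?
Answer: 940386/241 + 15*I/241 ≈ 3902.0 + 0.062241*I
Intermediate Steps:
W(N) = 3 + 1/(5 + N**2 + 5*N) (W(N) = 3 + 1/(5*(1 + N) + N*N) = 3 + 1/((5 + 5*N) + N**2) = 3 + 1/(5 + N**2 + 5*N))
(677 - W(sqrt(-14 + 5))) - 1*(-3228) = (677 - (16 + 3*(sqrt(-14 + 5))**2 + 15*sqrt(-14 + 5))/(5 + (sqrt(-14 + 5))**2 + 5*sqrt(-14 + 5))) - 1*(-3228) = (677 - (16 + 3*(sqrt(-9))**2 + 15*sqrt(-9))/(5 + (sqrt(-9))**2 + 5*sqrt(-9))) + 3228 = (677 - (16 + 3*(3*I)**2 + 15*(3*I))/(5 + (3*I)**2 + 5*(3*I))) + 3228 = (677 - (16 + 3*(-9) + 45*I)/(5 - 9 + 15*I)) + 3228 = (677 - (16 - 27 + 45*I)/(-4 + 15*I)) + 3228 = (677 - (-4 - 15*I)/241*(-11 + 45*I)) + 3228 = (677 - (-11 + 45*I)*(-4 - 15*I)/241) + 3228 = 3905 - (-11 + 45*I)*(-4 - 15*I)/241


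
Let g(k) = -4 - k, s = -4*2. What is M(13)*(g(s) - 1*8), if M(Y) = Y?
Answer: -52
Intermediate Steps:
s = -8
M(13)*(g(s) - 1*8) = 13*((-4 - 1*(-8)) - 1*8) = 13*((-4 + 8) - 8) = 13*(4 - 8) = 13*(-4) = -52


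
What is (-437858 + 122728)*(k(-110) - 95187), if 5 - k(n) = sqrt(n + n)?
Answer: 29994703660 + 630260*I*sqrt(55) ≈ 2.9995e+10 + 4.6741e+6*I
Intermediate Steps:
k(n) = 5 - sqrt(2)*sqrt(n) (k(n) = 5 - sqrt(n + n) = 5 - sqrt(2*n) = 5 - sqrt(2)*sqrt(n))
(-437858 + 122728)*(k(-110) - 95187) = (-437858 + 122728)*((5 - sqrt(2)*sqrt(-110)) - 95187) = -315130*((5 - sqrt(2)*I*sqrt(110)) - 95187) = -315130*((5 - 2*I*sqrt(55)) - 95187) = -315130*(-95182 - 2*I*sqrt(55)) = 29994703660 + 630260*I*sqrt(55)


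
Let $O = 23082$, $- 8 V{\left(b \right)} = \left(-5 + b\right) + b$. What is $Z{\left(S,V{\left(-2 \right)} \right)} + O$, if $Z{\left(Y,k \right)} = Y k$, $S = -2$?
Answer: $\frac{92319}{4} \approx 23080.0$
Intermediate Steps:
$V{\left(b \right)} = \frac{5}{8} - \frac{b}{4}$ ($V{\left(b \right)} = - \frac{\left(-5 + b\right) + b}{8} = - \frac{-5 + 2 b}{8} = \frac{5}{8} - \frac{b}{4}$)
$Z{\left(S,V{\left(-2 \right)} \right)} + O = - 2 \left(\frac{5}{8} - - \frac{1}{2}\right) + 23082 = - 2 \left(\frac{5}{8} + \frac{1}{2}\right) + 23082 = \left(-2\right) \frac{9}{8} + 23082 = - \frac{9}{4} + 23082 = \frac{92319}{4}$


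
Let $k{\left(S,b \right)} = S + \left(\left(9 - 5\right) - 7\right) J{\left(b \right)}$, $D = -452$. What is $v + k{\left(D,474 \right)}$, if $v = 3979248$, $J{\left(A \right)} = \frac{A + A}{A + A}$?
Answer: $3978793$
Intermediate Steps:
$J{\left(A \right)} = 1$ ($J{\left(A \right)} = \frac{2 A}{2 A} = 2 A \frac{1}{2 A} = 1$)
$k{\left(S,b \right)} = -3 + S$ ($k{\left(S,b \right)} = S + \left(\left(9 - 5\right) - 7\right) 1 = S + \left(4 - 7\right) 1 = S - 3 = -3 + S$)
$v + k{\left(D,474 \right)} = 3979248 - 455 = 3978793$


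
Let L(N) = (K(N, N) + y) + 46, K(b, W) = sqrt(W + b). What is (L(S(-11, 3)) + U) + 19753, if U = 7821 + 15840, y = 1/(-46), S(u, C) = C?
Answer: 1999159/46 + sqrt(6) ≈ 43462.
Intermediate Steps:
y = -1/46 ≈ -0.021739
L(N) = 2115/46 + sqrt(2)*sqrt(N) (L(N) = (sqrt(N + N) - 1/46) + 46 = (sqrt(2*N) - 1/46) + 46 = (sqrt(2)*sqrt(N) - 1/46) + 46 = (-1/46 + sqrt(2)*sqrt(N)) + 46 = 2115/46 + sqrt(2)*sqrt(N))
U = 23661
(L(S(-11, 3)) + U) + 19753 = ((2115/46 + sqrt(2)*sqrt(3)) + 23661) + 19753 = ((2115/46 + sqrt(6)) + 23661) + 19753 = (1090521/46 + sqrt(6)) + 19753 = 1999159/46 + sqrt(6)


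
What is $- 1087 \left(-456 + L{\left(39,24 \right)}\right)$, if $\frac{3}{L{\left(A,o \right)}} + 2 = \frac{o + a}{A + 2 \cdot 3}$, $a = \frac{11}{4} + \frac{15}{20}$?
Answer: $\frac{12450498}{25} \approx 4.9802 \cdot 10^{5}$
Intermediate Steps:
$a = \frac{7}{2}$ ($a = 11 \cdot \frac{1}{4} + 15 \cdot \frac{1}{20} = \frac{11}{4} + \frac{3}{4} = \frac{7}{2} \approx 3.5$)
$L{\left(A,o \right)} = \frac{3}{-2 + \frac{\frac{7}{2} + o}{6 + A}}$ ($L{\left(A,o \right)} = \frac{3}{-2 + \frac{o + \frac{7}{2}}{A + 2 \cdot 3}} = \frac{3}{-2 + \frac{\frac{7}{2} + o}{A + 6}} = \frac{3}{-2 + \frac{\frac{7}{2} + o}{6 + A}}$)
$- 1087 \left(-456 + L{\left(39,24 \right)}\right) = - 1087 \left(-456 + \frac{6 \left(6 + 39\right)}{-17 - 156 + 2 \cdot 24}\right) = - 1087 \left(-456 + 6 \frac{1}{-17 - 156 + 48} \cdot 45\right) = - 1087 \left(-456 + 6 \frac{1}{-125} \cdot 45\right) = - 1087 \left(-456 + 6 \left(- \frac{1}{125}\right) 45\right) = - 1087 \left(-456 - \frac{54}{25}\right) = \left(-1087\right) \left(- \frac{11454}{25}\right) = \frac{12450498}{25}$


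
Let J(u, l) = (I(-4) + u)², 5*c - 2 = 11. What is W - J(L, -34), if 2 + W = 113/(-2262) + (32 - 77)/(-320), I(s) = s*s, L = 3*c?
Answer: -1028484949/1809600 ≈ -568.35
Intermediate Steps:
c = 13/5 (c = ⅖ + (⅕)*11 = ⅖ + 11/5 = 13/5 ≈ 2.6000)
L = 39/5 (L = 3*(13/5) = 39/5 ≈ 7.8000)
I(s) = s²
J(u, l) = (16 + u)² (J(u, l) = ((-4)² + u)² = (16 + u)²)
W = -138205/72384 (W = -2 + (113/(-2262) + (32 - 77)/(-320)) = -2 + (113*(-1/2262) - 45*(-1/320)) = -2 + (-113/2262 + 9/64) = -2 + 6563/72384 = -138205/72384 ≈ -1.9093)
W - J(L, -34) = -138205/72384 - (16 + 39/5)² = -138205/72384 - (119/5)² = -138205/72384 - 1*14161/25 = -138205/72384 - 14161/25 = -1028484949/1809600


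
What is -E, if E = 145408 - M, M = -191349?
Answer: -336757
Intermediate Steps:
E = 336757 (E = 145408 - 1*(-191349) = 145408 + 191349 = 336757)
-E = -1*336757 = -336757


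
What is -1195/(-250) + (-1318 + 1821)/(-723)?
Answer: 147647/36150 ≈ 4.0843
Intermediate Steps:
-1195/(-250) + (-1318 + 1821)/(-723) = -1195*(-1/250) + 503*(-1/723) = 239/50 - 503/723 = 147647/36150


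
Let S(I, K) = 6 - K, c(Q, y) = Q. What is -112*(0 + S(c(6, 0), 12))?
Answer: 672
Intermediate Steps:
-112*(0 + S(c(6, 0), 12)) = -112*(0 + (6 - 1*12)) = -112*(0 + (6 - 12)) = -112*(0 - 6) = -112*(-6) = 672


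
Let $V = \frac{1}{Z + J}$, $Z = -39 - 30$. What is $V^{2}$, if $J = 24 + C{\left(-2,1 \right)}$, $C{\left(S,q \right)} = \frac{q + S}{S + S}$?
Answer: $\frac{16}{32041} \approx 0.00049936$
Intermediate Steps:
$C{\left(S,q \right)} = \frac{S + q}{2 S}$
$J = \frac{97}{4}$ ($J = 24 + \frac{-2 + 1}{2 \left(-2\right)} = 24 + \frac{1}{2} \left(- \frac{1}{2}\right) \left(-1\right) = 24 + \frac{1}{4} = \frac{97}{4} \approx 24.25$)
$Z = -69$ ($Z = -39 - 30 = -69$)
$V = - \frac{4}{179}$ ($V = \frac{1}{-69 + \frac{97}{4}} = \frac{1}{- \frac{179}{4}} = - \frac{4}{179} \approx -0.022346$)
$V^{2} = \left(- \frac{4}{179}\right)^{2} = \frac{16}{32041}$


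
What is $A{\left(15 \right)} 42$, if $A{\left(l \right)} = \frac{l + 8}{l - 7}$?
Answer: $\frac{483}{4} \approx 120.75$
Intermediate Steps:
$A{\left(l \right)} = \frac{8 + l}{-7 + l}$
$A{\left(15 \right)} 42 = \frac{8 + 15}{-7 + 15} \cdot 42 = \frac{1}{8} \cdot 23 \cdot 42 = \frac{23}{8} \cdot 42 = \frac{483}{4}$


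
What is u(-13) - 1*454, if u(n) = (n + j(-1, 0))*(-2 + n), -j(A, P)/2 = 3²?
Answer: 11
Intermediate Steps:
j(A, P) = -18 (j(A, P) = -2*3² = -2*9 = -18)
u(n) = (-18 + n)*(-2 + n) (u(n) = (n - 18)*(-2 + n) = (-18 + n)*(-2 + n))
u(-13) - 1*454 = (36 + (-13)² - 20*(-13)) - 1*454 = (36 + 169 + 260) - 454 = 465 - 454 = 11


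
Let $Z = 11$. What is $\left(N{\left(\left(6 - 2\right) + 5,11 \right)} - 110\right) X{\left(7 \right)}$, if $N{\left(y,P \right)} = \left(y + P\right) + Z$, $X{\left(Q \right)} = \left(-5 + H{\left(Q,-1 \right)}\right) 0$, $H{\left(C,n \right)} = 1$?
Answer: $0$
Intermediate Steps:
$X{\left(Q \right)} = 0$ ($X{\left(Q \right)} = \left(-5 + 1\right) 0 = \left(-4\right) 0 = 0$)
$N{\left(y,P \right)} = 11 + P + y$ ($N{\left(y,P \right)} = \left(y + P\right) + 11 = \left(P + y\right) + 11 = 11 + P + y$)
$\left(N{\left(\left(6 - 2\right) + 5,11 \right)} - 110\right) X{\left(7 \right)} = \left(\left(11 + 11 + \left(\left(6 - 2\right) + 5\right)\right) - 110\right) 0 = \left(\left(11 + 11 + \left(4 + 5\right)\right) - 110\right) 0 = \left(\left(11 + 11 + 9\right) - 110\right) 0 = \left(31 - 110\right) 0 = \left(-79\right) 0 = 0$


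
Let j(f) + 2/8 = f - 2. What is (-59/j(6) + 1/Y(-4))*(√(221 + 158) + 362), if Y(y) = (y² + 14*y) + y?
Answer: -1882219/330 - 10399*√379/660 ≈ -6010.4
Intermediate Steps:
Y(y) = y² + 15*y
j(f) = -9/4 + f (j(f) = -¼ + (f - 2) = -¼ + (-2 + f) = -9/4 + f)
(-59/j(6) + 1/Y(-4))*(√(221 + 158) + 362) = (-59/(-9/4 + 6) + 1/(-4*(15 - 4)))*(√(221 + 158) + 362) = (-59/15/4 + 1/(-4*11))*(√379 + 362) = (-59*4/15 + 1/(-44))*(362 + √379) = (-236/15 + 1*(-1/44))*(362 + √379) = (-236/15 - 1/44)*(362 + √379) = -10399*(362 + √379)/660 = -1882219/330 - 10399*√379/660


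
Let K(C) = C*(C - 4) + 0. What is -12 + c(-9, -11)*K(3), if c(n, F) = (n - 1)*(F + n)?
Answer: -612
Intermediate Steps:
c(n, F) = (-1 + n)*(F + n)
K(C) = C*(-4 + C) (K(C) = C*(-4 + C) + 0 = C*(-4 + C))
-12 + c(-9, -11)*K(3) = -12 + ((-9)**2 - 1*(-11) - 1*(-9) - 11*(-9))*(3*(-4 + 3)) = -12 + (81 + 11 + 9 + 99)*(3*(-1)) = -12 + 200*(-3) = -12 - 600 = -612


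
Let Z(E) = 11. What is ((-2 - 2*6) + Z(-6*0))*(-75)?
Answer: 225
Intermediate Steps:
((-2 - 2*6) + Z(-6*0))*(-75) = ((-2 - 2*6) + 11)*(-75) = ((-2 - 12) + 11)*(-75) = (-14 + 11)*(-75) = -3*(-75) = 225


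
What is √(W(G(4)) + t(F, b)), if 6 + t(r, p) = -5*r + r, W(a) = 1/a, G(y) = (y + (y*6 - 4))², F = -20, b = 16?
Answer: 5*√1705/24 ≈ 8.6024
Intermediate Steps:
G(y) = (-4 + 7*y)² (G(y) = (y + (6*y - 4))² = (y + (-4 + 6*y))² = (-4 + 7*y)²)
t(r, p) = -6 - 4*r (t(r, p) = -6 + (-5*r + r) = -6 - 4*r)
√(W(G(4)) + t(F, b)) = √(1/((-4 + 7*4)²) + (-6 - 4*(-20))) = √(1/((-4 + 28)²) + (-6 + 80)) = √(1/(24²) + 74) = √(1/576 + 74) = √(42625/576) = 5*√1705/24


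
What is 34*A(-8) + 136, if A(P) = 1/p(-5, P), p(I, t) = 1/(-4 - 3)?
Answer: -102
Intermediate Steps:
p(I, t) = -1/7 (p(I, t) = 1/(-7) = -1/7)
A(P) = -7 (A(P) = 1/(-1/7) = -7)
34*A(-8) + 136 = 34*(-7) + 136 = -238 + 136 = -102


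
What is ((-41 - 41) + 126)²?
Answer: 1936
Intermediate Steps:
((-41 - 41) + 126)² = (-82 + 126)² = 44² = 1936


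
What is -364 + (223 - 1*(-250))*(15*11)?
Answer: 77681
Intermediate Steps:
-364 + (223 - 1*(-250))*(15*11) = -364 + (223 + 250)*165 = -364 + 473*165 = -364 + 78045 = 77681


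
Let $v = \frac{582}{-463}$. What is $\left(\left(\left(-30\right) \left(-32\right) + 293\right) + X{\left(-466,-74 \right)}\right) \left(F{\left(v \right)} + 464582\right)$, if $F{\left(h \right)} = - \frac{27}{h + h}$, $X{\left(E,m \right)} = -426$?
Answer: $\frac{149076659941}{388} \approx 3.8422 \cdot 10^{8}$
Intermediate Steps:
$v = - \frac{582}{463}$ ($v = 582 \left(- \frac{1}{463}\right) = - \frac{582}{463} \approx -1.257$)
$F{\left(h \right)} = - \frac{27}{2 h}$
$\left(\left(\left(-30\right) \left(-32\right) + 293\right) + X{\left(-466,-74 \right)}\right) \left(F{\left(v \right)} + 464582\right) = \left(\left(\left(-30\right) \left(-32\right) + 293\right) - 426\right) \left(- \frac{27}{2 \left(- \frac{582}{463}\right)} + 464582\right) = \left(\left(960 + 293\right) - 426\right) \left(\left(- \frac{27}{2}\right) \left(- \frac{463}{582}\right) + 464582\right) = \left(1253 - 426\right) \left(\frac{4167}{388} + 464582\right) = 827 \cdot \frac{180261983}{388} = \frac{149076659941}{388}$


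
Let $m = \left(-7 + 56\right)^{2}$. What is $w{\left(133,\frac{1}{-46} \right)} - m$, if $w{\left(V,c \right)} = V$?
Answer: $-2268$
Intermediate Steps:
$m = 2401$ ($m = 49^{2} = 2401$)
$w{\left(133,\frac{1}{-46} \right)} - m = 133 - 2401 = -2268$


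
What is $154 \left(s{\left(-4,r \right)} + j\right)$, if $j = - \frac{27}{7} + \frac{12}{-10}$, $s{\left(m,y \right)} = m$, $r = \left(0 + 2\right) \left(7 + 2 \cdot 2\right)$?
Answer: $- \frac{6974}{5} \approx -1394.8$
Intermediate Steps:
$r = 22$ ($r = 2 \left(7 + 4\right) = 2 \cdot 11 = 22$)
$j = - \frac{177}{35}$ ($j = \left(-27\right) \frac{1}{7} + 12 \left(- \frac{1}{10}\right) = - \frac{27}{7} - \frac{6}{5} = - \frac{177}{35} \approx -5.0571$)
$154 \left(s{\left(-4,r \right)} + j\right) = 154 \left(-4 - \frac{177}{35}\right) = 154 \left(- \frac{317}{35}\right) = - \frac{6974}{5}$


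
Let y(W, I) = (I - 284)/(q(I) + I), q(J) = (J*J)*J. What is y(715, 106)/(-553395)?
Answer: 89/329580479595 ≈ 2.7004e-10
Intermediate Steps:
q(J) = J**3 (q(J) = J**2*J = J**3)
y(W, I) = (-284 + I)/(I + I**3) (y(W, I) = (I - 284)/(I**3 + I) = (-284 + I)/(I + I**3))
y(715, 106)/(-553395) = ((-284 + 106)/(106 + 106**3))/(-553395) = (-178/(106 + 1191016))*(-1/553395) = (-178/1191122)*(-1/553395) = ((1/1191122)*(-178))*(-1/553395) = -89/595561*(-1/553395) = 89/329580479595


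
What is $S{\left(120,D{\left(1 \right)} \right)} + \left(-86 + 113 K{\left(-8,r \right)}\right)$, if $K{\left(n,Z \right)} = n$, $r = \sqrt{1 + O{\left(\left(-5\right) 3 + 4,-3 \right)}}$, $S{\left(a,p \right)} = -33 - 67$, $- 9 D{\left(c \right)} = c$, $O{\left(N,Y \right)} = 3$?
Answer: $-1090$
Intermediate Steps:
$D{\left(c \right)} = - \frac{c}{9}$
$S{\left(a,p \right)} = -100$
$r = 2$ ($r = \sqrt{1 + 3} = \sqrt{4} = 2$)
$S{\left(120,D{\left(1 \right)} \right)} + \left(-86 + 113 K{\left(-8,r \right)}\right) = -100 + \left(-86 + 113 \left(-8\right)\right) = -100 - 990 = -1090$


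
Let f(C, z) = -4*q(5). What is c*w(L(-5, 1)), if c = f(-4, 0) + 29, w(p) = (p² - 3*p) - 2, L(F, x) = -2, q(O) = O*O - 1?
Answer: -536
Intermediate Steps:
q(O) = -1 + O² (q(O) = O² - 1 = -1 + O²)
f(C, z) = -96 (f(C, z) = -4*(-1 + 5²) = -4*(-1 + 25) = -4*24 = -96)
w(p) = -2 + p² - 3*p
c = -67 (c = -96 + 29 = -67)
c*w(L(-5, 1)) = -67*(-2 + (-2)² - 3*(-2)) = -67*(-2 + 4 + 6) = -67*8 = -536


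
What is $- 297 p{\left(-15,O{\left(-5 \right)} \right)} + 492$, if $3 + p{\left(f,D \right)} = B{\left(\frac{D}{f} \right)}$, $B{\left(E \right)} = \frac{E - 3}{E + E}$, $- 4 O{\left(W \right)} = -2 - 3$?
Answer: $- \frac{8223}{2} \approx -4111.5$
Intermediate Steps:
$O{\left(W \right)} = \frac{5}{4}$ ($O{\left(W \right)} = - \frac{-2 - 3}{4} = \left(- \frac{1}{4}\right) \left(-5\right) = \frac{5}{4}$)
$B{\left(E \right)} = \frac{-3 + E}{2 E}$
$p{\left(f,D \right)} = -3 + \frac{f \left(-3 + \frac{D}{f}\right)}{2 D}$ ($p{\left(f,D \right)} = -3 + \frac{-3 + \frac{D}{f}}{2 \frac{D}{f}} = -3 + \frac{\frac{f}{D} \left(-3 + \frac{D}{f}\right)}{2} = -3 + \frac{f \left(-3 + \frac{D}{f}\right)}{2 D}$)
$- 297 p{\left(-15,O{\left(-5 \right)} \right)} + 492 = - 297 \frac{\left(-5\right) \frac{5}{4} - -45}{2 \cdot \frac{5}{4}} + 492 = - 297 \cdot \frac{1}{2} \cdot \frac{4}{5} \left(- \frac{25}{4} + 45\right) + 492 = - 297 \cdot \frac{1}{2} \cdot \frac{4}{5} \cdot \frac{155}{4} + 492 = \left(-297\right) \frac{31}{2} + 492 = - \frac{9207}{2} + 492 = - \frac{8223}{2}$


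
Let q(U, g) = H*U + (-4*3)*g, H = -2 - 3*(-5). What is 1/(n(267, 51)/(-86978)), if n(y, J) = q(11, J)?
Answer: 86978/469 ≈ 185.45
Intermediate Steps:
H = 13 (H = -2 + 15 = 13)
q(U, g) = -12*g + 13*U (q(U, g) = 13*U + (-4*3)*g = 13*U - 12*g = -12*g + 13*U)
n(y, J) = 143 - 12*J (n(y, J) = -12*J + 13*11 = -12*J + 143 = 143 - 12*J)
1/(n(267, 51)/(-86978)) = 1/((143 - 12*51)/(-86978)) = 1/((143 - 612)*(-1/86978)) = 1/(-469*(-1/86978)) = 1/(469/86978) = 86978/469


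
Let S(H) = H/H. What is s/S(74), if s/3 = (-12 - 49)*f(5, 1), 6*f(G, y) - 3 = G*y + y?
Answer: -549/2 ≈ -274.50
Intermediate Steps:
f(G, y) = 1/2 + y/6 + G*y/6 (f(G, y) = 1/2 + (G*y + y)/6 = 1/2 + (y + G*y)/6 = 1/2 + (y/6 + G*y/6) = 1/2 + y/6 + G*y/6)
S(H) = 1
s = -549/2 (s = 3*((-12 - 49)*(1/2 + (1/6)*1 + (1/6)*5*1)) = 3*(-61*(1/2 + 1/6 + 5/6)) = 3*(-61*3/2) = 3*(-183/2) = -549/2 ≈ -274.50)
s/S(74) = -549/2/1 = -549/2*1 = -549/2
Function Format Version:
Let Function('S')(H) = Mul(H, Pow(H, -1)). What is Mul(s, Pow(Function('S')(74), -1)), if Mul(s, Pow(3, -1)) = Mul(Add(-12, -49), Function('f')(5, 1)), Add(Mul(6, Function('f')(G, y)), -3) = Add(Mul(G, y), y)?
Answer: Rational(-549, 2) ≈ -274.50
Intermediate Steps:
Function('f')(G, y) = Add(Rational(1, 2), Mul(Rational(1, 6), y), Mul(Rational(1, 6), G, y)) (Function('f')(G, y) = Add(Rational(1, 2), Mul(Rational(1, 6), Add(Mul(G, y), y))) = Add(Rational(1, 2), Mul(Rational(1, 6), Add(y, Mul(G, y)))) = Add(Rational(1, 2), Add(Mul(Rational(1, 6), y), Mul(Rational(1, 6), G, y))) = Add(Rational(1, 2), Mul(Rational(1, 6), y), Mul(Rational(1, 6), G, y)))
Function('S')(H) = 1
s = Rational(-549, 2) (s = Mul(3, Mul(Add(-12, -49), Add(Rational(1, 2), Mul(Rational(1, 6), 1), Mul(Rational(1, 6), 5, 1)))) = Mul(3, Mul(-61, Add(Rational(1, 2), Rational(1, 6), Rational(5, 6)))) = Mul(3, Mul(-61, Rational(3, 2))) = Mul(3, Rational(-183, 2)) = Rational(-549, 2) ≈ -274.50)
Mul(s, Pow(Function('S')(74), -1)) = Mul(Rational(-549, 2), Pow(1, -1)) = Mul(Rational(-549, 2), 1) = Rational(-549, 2)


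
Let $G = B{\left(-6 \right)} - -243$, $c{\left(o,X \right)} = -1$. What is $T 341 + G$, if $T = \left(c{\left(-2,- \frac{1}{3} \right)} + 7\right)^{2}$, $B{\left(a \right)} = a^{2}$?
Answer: $12555$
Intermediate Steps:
$G = 279$ ($G = \left(-6\right)^{2} - -243 = 36 + 243 = 279$)
$T = 36$ ($T = \left(-1 + 7\right)^{2} = 6^{2} = 36$)
$T 341 + G = 36 \cdot 341 + 279 = 12276 + 279 = 12555$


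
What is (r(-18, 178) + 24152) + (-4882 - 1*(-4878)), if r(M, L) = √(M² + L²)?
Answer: 24148 + 2*√8002 ≈ 24327.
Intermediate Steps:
r(M, L) = √(L² + M²)
(r(-18, 178) + 24152) + (-4882 - 1*(-4878)) = (√(178² + (-18)²) + 24152) + (-4882 - 1*(-4878)) = (√(31684 + 324) + 24152) + (-4882 + 4878) = (√32008 + 24152) - 4 = (2*√8002 + 24152) - 4 = (24152 + 2*√8002) - 4 = 24148 + 2*√8002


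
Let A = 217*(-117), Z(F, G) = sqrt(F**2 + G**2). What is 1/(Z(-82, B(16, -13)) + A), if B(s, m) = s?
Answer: -25389/644594341 - 2*sqrt(1745)/644594341 ≈ -3.9517e-5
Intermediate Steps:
A = -25389
1/(Z(-82, B(16, -13)) + A) = 1/(sqrt((-82)**2 + 16**2) - 25389) = 1/(sqrt(6724 + 256) - 25389) = 1/(sqrt(6980) - 25389) = 1/(2*sqrt(1745) - 25389) = 1/(-25389 + 2*sqrt(1745))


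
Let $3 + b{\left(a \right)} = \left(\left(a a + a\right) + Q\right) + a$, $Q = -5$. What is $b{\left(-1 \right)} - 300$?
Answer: $-309$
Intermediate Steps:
$b{\left(a \right)} = -8 + a^{2} + 2 a$ ($b{\left(a \right)} = -3 - \left(5 - 2 a - a a\right) = -3 - \left(5 - a^{2} - 2 a\right) = -3 + \left(\left(-5 + a + a^{2}\right) + a\right) = -3 + \left(-5 + a^{2} + 2 a\right) = -8 + a^{2} + 2 a$)
$b{\left(-1 \right)} - 300 = \left(-8 + \left(-1\right)^{2} + 2 \left(-1\right)\right) - 300 = \left(-8 + 1 - 2\right) - 300 = -9 - 300 = -309$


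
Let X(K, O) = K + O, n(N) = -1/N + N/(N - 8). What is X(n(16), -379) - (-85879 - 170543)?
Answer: 4096719/16 ≈ 2.5605e+5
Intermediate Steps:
n(N) = -1/N + N/(-8 + N)
X(n(16), -379) - (-85879 - 170543) = ((8 + 16² - 1*16)/(16*(-8 + 16)) - 379) - (-85879 - 170543) = ((1/16)*(8 + 256 - 16)/8 - 379) - 1*(-256422) = ((1/16)*(⅛)*248 - 379) + 256422 = (31/16 - 379) + 256422 = -6033/16 + 256422 = 4096719/16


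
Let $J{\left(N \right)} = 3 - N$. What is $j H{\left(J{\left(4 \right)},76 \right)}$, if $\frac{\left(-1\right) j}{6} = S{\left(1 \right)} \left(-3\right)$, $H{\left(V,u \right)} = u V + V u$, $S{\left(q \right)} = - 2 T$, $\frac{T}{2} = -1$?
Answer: $-10944$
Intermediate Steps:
$T = -2$ ($T = 2 \left(-1\right) = -2$)
$S{\left(q \right)} = 4$ ($S{\left(q \right)} = \left(-2\right) \left(-2\right) = 4$)
$H{\left(V,u \right)} = 2 V u$ ($H{\left(V,u \right)} = V u + V u = 2 V u$)
$j = 72$ ($j = - 6 \cdot 4 \left(-3\right) = \left(-6\right) \left(-12\right) = 72$)
$j H{\left(J{\left(4 \right)},76 \right)} = 72 \cdot 2 \left(3 - 4\right) 76 = 72 \cdot 2 \left(-1\right) 76 = 72 \left(-152\right) = -10944$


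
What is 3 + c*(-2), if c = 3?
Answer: -3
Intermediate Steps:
3 + c*(-2) = 3 + 3*(-2) = 3 - 6 = -3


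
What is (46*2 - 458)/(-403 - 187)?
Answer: 183/295 ≈ 0.62034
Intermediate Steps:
(46*2 - 458)/(-403 - 187) = (92 - 458)/(-590) = -366*(-1/590) = 183/295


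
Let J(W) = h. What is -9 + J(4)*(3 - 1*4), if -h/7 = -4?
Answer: -37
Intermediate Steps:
h = 28 (h = -7*(-4) = 28)
J(W) = 28
-9 + J(4)*(3 - 1*4) = -9 + 28*(3 - 1*4) = -9 + 28*(3 - 4) = -9 + 28*(-1) = -9 - 28 = -37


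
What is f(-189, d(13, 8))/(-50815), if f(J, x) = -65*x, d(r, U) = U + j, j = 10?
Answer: 234/10163 ≈ 0.023025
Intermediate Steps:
d(r, U) = 10 + U (d(r, U) = U + 10 = 10 + U)
f(-189, d(13, 8))/(-50815) = -65*(10 + 8)/(-50815) = -65*18*(-1/50815) = -1170*(-1/50815) = 234/10163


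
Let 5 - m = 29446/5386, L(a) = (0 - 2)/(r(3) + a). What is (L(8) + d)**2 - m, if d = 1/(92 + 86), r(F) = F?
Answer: 5143409437/10324326452 ≈ 0.49818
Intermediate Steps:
L(a) = -2/(3 + a) (L(a) = (0 - 2)/(3 + a) = -2/(3 + a))
m = -1258/2693 (m = 5 - 29446/5386 = 5 - 1*14723/2693 = 5 - 14723/2693 = -1258/2693 ≈ -0.46714)
d = 1/178 ≈ 0.0056180
(L(8) + d)**2 - m = (-2/(3 + 8) + 1/178)**2 - 1*(-1258/2693) = (-2/11 + 1/178)**2 + 1258/2693 = (-345/1958)**2 + 1258/2693 = 119025/3833764 + 1258/2693 = 5143409437/10324326452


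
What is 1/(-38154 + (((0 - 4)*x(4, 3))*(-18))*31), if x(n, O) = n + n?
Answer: -1/20298 ≈ -4.9266e-5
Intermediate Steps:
x(n, O) = 2*n
1/(-38154 + (((0 - 4)*x(4, 3))*(-18))*31) = 1/(-38154 + (((0 - 4)*(2*4))*(-18))*31) = 1/(-38154 + (-4*8*(-18))*31) = 1/(-38154 - 32*(-18)*31) = 1/(-38154 + 576*31) = 1/(-38154 + 17856) = 1/(-20298) = -1/20298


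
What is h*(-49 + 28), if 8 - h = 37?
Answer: 609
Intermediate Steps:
h = -29 (h = 8 - 1*37 = 8 - 37 = -29)
h*(-49 + 28) = -29*(-49 + 28) = -29*(-21) = 609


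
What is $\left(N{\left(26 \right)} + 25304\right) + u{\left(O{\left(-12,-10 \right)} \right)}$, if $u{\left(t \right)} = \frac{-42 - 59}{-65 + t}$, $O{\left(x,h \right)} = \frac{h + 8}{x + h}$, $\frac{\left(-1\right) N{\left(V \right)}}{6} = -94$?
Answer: $\frac{18470863}{714} \approx 25870.0$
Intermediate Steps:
$N{\left(V \right)} = 564$ ($N{\left(V \right)} = \left(-6\right) \left(-94\right) = 564$)
$O{\left(x,h \right)} = \frac{8 + h}{h + x}$
$u{\left(t \right)} = - \frac{101}{-65 + t}$
$\left(N{\left(26 \right)} + 25304\right) + u{\left(O{\left(-12,-10 \right)} \right)} = \left(564 + 25304\right) - \frac{101}{-65 + \frac{8 - 10}{-10 - 12}} = 25868 - \frac{101}{-65 + \frac{1}{-22} \left(-2\right)} = 25868 - \frac{101}{-65 - - \frac{1}{11}} = 25868 - \frac{101}{-65 + \frac{1}{11}} = 25868 - \frac{101}{- \frac{714}{11}} = 25868 - - \frac{1111}{714} = 25868 + \frac{1111}{714} = \frac{18470863}{714}$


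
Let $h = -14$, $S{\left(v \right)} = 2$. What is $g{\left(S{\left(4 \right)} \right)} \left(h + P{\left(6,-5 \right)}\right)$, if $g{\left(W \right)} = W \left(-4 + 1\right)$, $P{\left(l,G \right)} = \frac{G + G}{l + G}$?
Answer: $144$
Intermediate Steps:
$P{\left(l,G \right)} = \frac{2 G}{G + l}$
$g{\left(W \right)} = - 3 W$ ($g{\left(W \right)} = W \left(-3\right) = - 3 W$)
$g{\left(S{\left(4 \right)} \right)} \left(h + P{\left(6,-5 \right)}\right) = \left(-3\right) 2 \left(-14 + 2 \left(-5\right) \frac{1}{-5 + 6}\right) = - 6 \left(-14 + 2 \left(-5\right) 1^{-1}\right) = - 6 \left(-14 + 2 \left(-5\right) 1\right) = - 6 \left(-14 - 10\right) = \left(-6\right) \left(-24\right) = 144$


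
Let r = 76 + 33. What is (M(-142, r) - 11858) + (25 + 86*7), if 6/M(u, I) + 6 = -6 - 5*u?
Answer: -3919616/349 ≈ -11231.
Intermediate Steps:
r = 109
M(u, I) = 6/(-12 - 5*u) (M(u, I) = 6/(-6 + (-6 - 5*u)) = 6/(-12 - 5*u))
(M(-142, r) - 11858) + (25 + 86*7) = (-6/(12 + 5*(-142)) - 11858) + (25 + 86*7) = (-6/(12 - 710) - 11858) + (25 + 602) = (-6/(-698) - 11858) + 627 = (-6*(-1/698) - 11858) + 627 = (3/349 - 11858) + 627 = -4138439/349 + 627 = -3919616/349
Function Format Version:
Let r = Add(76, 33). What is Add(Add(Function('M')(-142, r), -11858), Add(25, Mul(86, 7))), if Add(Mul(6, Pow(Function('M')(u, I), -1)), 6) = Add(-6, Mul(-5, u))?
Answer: Rational(-3919616, 349) ≈ -11231.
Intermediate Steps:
r = 109
Function('M')(u, I) = Mul(6, Pow(Add(-12, Mul(-5, u)), -1)) (Function('M')(u, I) = Mul(6, Pow(Add(-6, Add(-6, Mul(-5, u))), -1)) = Mul(6, Pow(Add(-12, Mul(-5, u)), -1)))
Add(Add(Function('M')(-142, r), -11858), Add(25, Mul(86, 7))) = Add(Add(Mul(-6, Pow(Add(12, Mul(5, -142)), -1)), -11858), Add(25, Mul(86, 7))) = Add(Add(Mul(-6, Pow(Add(12, -710), -1)), -11858), Add(25, 602)) = Add(Add(Mul(-6, Pow(-698, -1)), -11858), 627) = Add(Add(Mul(-6, Rational(-1, 698)), -11858), 627) = Add(Add(Rational(3, 349), -11858), 627) = Add(Rational(-4138439, 349), 627) = Rational(-3919616, 349)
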